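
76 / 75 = 1.01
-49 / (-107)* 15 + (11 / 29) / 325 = 6928552 / 1008475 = 6.87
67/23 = 2.91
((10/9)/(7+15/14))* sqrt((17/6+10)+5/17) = 70* sqrt(136578)/51867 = 0.50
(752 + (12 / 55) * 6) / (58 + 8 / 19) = 393604 / 30525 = 12.89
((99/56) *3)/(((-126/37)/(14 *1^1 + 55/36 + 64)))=-123.86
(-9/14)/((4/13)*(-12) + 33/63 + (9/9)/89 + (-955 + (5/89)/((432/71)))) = 2249208/3352337663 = 0.00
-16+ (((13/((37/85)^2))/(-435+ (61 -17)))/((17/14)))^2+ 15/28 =-428710026177/27760072732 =-15.44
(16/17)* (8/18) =64/153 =0.42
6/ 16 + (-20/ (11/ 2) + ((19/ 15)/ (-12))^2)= -1158379/ 356400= -3.25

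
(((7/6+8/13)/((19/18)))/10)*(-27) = -11259/2470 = -4.56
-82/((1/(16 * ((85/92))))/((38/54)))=-529720/621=-853.01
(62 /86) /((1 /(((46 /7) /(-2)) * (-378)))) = 38502 /43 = 895.40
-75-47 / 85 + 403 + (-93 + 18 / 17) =20018 / 85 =235.51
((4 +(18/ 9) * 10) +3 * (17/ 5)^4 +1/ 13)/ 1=3452944/ 8125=424.98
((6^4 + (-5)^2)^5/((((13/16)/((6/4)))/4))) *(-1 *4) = -1544704146858470784/13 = -118823395912190060.31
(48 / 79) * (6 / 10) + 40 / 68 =0.95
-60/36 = -5/3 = -1.67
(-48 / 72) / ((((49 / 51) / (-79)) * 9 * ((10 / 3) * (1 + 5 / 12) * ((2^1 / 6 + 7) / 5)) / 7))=474 / 77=6.16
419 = 419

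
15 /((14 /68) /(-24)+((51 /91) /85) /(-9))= -5569200 /3457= -1610.99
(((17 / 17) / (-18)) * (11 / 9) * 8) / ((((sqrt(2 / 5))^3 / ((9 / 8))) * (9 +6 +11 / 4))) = -55 * sqrt(10) / 1278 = -0.14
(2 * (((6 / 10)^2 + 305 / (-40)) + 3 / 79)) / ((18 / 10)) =-114187 / 14220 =-8.03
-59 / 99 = -0.60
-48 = -48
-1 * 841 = -841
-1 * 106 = -106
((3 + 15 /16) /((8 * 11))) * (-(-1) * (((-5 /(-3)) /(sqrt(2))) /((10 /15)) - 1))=-63 /1408 + 315 * sqrt(2) /5632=0.03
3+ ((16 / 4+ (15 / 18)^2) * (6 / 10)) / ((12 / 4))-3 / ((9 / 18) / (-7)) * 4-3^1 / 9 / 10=30943 / 180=171.91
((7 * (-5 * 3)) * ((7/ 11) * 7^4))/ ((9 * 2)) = -588245/ 66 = -8912.80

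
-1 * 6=-6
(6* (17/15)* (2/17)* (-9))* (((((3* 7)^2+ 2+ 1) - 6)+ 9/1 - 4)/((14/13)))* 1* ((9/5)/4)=-466479/350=-1332.80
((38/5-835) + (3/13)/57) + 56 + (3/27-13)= -8717326/11115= -784.28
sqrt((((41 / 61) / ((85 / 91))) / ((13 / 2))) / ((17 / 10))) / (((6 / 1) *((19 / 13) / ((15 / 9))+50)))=65 *sqrt(17507) / 10288077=0.00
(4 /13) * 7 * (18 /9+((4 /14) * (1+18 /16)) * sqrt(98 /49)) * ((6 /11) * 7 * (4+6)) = 7140 * sqrt(2) /143+23520 /143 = 235.09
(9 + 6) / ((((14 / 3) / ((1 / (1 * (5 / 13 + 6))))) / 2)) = 585 / 581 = 1.01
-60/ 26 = -30/ 13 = -2.31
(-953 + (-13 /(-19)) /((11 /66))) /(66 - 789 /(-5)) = -90145 /21261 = -4.24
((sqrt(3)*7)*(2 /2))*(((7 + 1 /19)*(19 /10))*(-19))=-8911*sqrt(3) /5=-3086.86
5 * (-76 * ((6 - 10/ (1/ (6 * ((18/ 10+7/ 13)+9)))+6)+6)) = 3271800/ 13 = 251676.92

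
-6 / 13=-0.46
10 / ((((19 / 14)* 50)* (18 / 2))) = 14 / 855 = 0.02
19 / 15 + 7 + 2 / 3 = 134 / 15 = 8.93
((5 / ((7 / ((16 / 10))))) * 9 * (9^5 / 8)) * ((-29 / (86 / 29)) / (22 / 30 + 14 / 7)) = -6704128215 / 24682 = -271620.14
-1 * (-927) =927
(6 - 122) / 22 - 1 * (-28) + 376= 4386 / 11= 398.73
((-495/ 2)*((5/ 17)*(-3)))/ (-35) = -1485/ 238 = -6.24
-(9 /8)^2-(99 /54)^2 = -2665 /576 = -4.63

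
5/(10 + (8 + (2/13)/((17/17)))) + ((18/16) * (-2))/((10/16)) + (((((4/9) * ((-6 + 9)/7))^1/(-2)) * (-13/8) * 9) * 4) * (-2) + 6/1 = -69941/8260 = -8.47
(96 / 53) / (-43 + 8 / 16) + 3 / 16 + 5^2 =1812443 / 72080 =25.14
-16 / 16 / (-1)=1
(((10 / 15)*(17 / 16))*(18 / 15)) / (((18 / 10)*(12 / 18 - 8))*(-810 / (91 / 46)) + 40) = 1547 / 9909440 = 0.00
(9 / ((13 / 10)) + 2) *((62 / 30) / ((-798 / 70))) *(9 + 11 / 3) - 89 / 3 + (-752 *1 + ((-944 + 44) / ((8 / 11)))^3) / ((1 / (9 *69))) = -3304642613470001 / 2808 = -1176867027589.03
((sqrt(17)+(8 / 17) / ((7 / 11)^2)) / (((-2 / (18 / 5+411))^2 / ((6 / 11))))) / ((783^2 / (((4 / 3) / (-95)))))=-954962 * sqrt(17) / 1779661125-84036656 / 134768883375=-0.00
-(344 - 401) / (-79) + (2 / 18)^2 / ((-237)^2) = -3282686 / 4549689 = -0.72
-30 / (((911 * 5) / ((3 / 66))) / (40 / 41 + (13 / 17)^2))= -55467 / 118738829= -0.00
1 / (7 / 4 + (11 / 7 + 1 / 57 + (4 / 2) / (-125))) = 199500 / 662933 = 0.30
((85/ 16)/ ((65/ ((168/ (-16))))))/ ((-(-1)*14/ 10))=-255/ 416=-0.61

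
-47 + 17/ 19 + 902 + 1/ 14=227687/ 266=855.97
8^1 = 8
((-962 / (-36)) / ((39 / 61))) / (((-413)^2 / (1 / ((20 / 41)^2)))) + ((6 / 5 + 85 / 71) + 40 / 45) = 859855262087 / 261584618400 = 3.29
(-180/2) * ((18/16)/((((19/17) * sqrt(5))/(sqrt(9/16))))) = -4131 * sqrt(5)/304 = -30.39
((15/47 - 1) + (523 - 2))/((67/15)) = 5475/47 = 116.49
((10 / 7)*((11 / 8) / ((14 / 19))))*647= 676115 / 392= 1724.78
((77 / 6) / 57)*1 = 77 / 342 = 0.23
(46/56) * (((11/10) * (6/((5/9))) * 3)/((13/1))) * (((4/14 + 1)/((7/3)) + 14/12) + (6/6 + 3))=11482911/891800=12.88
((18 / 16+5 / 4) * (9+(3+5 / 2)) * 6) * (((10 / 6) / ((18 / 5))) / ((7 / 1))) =13775 / 1008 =13.67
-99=-99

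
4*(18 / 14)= 36 / 7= 5.14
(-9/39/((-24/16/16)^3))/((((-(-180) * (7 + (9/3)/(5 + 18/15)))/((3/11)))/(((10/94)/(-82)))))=-15872/215764263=-0.00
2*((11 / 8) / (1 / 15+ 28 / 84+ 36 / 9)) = 5 / 8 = 0.62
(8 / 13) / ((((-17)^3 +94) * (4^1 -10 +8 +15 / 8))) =-64 / 1942057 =-0.00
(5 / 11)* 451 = 205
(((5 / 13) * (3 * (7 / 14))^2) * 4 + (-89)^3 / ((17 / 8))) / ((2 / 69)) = -11445259.64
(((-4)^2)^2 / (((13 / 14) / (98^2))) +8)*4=137683360 / 13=10591027.69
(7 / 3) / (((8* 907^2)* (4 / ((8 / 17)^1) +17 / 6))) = 7 / 223760528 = 0.00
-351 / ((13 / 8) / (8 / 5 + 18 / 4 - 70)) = 69012 / 5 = 13802.40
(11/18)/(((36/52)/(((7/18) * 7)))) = 7007/2916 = 2.40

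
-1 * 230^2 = -52900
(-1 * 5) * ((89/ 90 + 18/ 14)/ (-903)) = 1433/ 113778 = 0.01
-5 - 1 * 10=-15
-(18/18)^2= -1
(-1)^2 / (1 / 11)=11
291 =291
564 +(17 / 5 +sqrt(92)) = 2 * sqrt(23) +2837 / 5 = 576.99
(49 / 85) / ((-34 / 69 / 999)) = -3377619 / 2890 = -1168.73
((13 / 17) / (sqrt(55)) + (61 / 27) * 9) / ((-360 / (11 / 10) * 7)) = -671 / 75600 - 13 * sqrt(55) / 2142000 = -0.01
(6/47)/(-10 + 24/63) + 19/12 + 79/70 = 5380373/1993740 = 2.70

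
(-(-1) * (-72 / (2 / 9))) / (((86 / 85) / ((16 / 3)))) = -73440 / 43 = -1707.91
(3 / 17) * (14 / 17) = 42 / 289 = 0.15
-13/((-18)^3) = 13/5832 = 0.00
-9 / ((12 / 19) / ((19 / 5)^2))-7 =-21277 / 100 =-212.77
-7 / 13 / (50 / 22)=-77 / 325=-0.24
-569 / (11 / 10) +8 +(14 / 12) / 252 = -1210021 / 2376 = -509.27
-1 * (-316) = 316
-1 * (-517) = 517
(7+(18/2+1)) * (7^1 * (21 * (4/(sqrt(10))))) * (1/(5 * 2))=2499 * sqrt(10)/25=316.10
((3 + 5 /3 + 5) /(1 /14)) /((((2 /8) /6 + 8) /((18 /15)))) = 19488 /965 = 20.19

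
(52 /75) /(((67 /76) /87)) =114608 /1675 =68.42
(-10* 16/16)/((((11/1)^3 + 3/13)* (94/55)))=-3575/813382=-0.00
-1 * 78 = -78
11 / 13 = 0.85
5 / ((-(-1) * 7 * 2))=5 / 14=0.36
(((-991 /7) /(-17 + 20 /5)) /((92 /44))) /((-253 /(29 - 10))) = -18829 /48139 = -0.39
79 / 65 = 1.22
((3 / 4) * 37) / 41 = 111 / 164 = 0.68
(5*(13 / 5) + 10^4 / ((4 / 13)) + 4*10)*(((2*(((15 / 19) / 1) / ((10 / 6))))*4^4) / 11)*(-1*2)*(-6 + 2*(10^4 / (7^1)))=-5987568605184 / 1463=-4092664801.90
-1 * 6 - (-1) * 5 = -1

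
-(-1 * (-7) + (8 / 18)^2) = -583 / 81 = -7.20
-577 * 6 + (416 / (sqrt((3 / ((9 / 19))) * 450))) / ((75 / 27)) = -3459.19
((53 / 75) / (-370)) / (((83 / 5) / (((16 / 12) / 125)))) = -106 / 86371875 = -0.00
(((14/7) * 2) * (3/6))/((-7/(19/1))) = -38/7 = -5.43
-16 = -16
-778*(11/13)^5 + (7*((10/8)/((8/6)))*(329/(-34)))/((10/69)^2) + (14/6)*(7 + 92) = -12643294213057/4039667840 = -3129.79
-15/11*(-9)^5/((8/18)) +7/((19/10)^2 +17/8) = 181174.29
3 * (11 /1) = 33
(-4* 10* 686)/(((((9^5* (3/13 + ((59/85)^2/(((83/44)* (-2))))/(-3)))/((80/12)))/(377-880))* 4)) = 537998905990000/377479058409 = 1425.24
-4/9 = -0.44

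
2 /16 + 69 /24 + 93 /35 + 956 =33658 /35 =961.66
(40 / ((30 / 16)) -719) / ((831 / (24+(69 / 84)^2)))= -5784155 / 279216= -20.72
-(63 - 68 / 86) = -62.21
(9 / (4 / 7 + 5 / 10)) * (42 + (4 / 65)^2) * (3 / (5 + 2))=3194388 / 21125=151.21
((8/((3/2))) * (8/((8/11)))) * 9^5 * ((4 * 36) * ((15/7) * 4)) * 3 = 89792271360/7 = 12827467337.14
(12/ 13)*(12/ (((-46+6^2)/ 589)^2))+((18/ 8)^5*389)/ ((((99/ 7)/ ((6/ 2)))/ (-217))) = -3639237101541/ 3660800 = -994109.79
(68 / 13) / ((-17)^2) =4 / 221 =0.02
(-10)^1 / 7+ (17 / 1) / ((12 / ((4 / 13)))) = -271 / 273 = -0.99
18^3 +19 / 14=5833.36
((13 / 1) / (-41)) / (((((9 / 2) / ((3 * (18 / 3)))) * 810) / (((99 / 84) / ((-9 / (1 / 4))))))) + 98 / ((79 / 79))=273384863 / 2789640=98.00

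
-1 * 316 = -316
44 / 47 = 0.94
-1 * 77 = -77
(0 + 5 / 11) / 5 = 1 / 11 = 0.09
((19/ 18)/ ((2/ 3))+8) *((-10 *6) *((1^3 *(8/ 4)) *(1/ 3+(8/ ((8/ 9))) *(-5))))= 154100/ 3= 51366.67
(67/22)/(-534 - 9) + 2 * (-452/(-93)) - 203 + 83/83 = -23736067/123442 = -192.29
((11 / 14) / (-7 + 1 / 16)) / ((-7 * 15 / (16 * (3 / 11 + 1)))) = 256 / 11655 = 0.02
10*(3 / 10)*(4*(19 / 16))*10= 285 / 2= 142.50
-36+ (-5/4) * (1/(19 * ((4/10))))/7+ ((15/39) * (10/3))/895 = -267564109/7427784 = -36.02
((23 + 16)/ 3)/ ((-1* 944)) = -13/ 944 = -0.01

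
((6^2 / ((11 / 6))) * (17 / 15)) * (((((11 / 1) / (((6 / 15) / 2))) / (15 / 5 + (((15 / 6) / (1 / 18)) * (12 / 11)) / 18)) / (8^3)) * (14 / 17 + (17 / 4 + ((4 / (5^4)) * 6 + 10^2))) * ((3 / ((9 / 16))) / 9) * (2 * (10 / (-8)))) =-49139827 / 756000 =-65.00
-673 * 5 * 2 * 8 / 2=-26920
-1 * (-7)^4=-2401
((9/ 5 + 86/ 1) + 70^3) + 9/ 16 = 27447069/ 80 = 343088.36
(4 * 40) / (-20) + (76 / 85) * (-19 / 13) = -10284 / 1105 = -9.31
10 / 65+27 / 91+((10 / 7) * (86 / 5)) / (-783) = 29867 / 71253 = 0.42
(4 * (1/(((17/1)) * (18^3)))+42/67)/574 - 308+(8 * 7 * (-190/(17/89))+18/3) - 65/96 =-56006.21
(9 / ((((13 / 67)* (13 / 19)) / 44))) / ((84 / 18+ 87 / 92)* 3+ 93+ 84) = 15.39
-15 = -15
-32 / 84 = -8 / 21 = -0.38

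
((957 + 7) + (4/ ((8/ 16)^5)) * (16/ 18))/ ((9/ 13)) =126100/ 81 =1556.79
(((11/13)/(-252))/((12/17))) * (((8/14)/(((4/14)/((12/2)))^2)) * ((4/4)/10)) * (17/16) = -3179/24960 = -0.13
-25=-25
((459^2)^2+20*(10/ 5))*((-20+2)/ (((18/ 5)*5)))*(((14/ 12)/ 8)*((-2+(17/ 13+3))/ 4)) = -1553526933035/ 416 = -3734439742.87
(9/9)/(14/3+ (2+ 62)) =3/206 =0.01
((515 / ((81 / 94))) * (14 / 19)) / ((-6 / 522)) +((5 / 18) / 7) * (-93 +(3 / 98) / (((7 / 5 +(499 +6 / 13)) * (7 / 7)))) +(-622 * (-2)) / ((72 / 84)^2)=-279729463029083 / 7638028272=-36623.26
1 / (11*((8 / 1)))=1 / 88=0.01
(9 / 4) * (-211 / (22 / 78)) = -1683.20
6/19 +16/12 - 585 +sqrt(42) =-33251/57 +sqrt(42) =-576.87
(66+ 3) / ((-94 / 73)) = -5037 / 94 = -53.59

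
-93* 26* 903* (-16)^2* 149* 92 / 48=-159630866304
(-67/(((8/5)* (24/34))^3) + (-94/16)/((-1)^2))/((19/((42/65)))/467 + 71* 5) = -151499186531/1026913812480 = -0.15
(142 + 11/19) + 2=2747/19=144.58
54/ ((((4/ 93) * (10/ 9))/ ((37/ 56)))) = 836163/ 1120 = 746.57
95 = 95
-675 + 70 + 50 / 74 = -22360 / 37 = -604.32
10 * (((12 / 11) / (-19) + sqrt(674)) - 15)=-31470 / 209 + 10 * sqrt(674)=109.04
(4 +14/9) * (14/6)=350/27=12.96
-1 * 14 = -14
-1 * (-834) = 834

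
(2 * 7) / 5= 14 / 5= 2.80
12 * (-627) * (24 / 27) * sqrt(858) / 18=-3344 * sqrt(858) / 9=-10883.47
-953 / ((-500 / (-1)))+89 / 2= 21297 / 500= 42.59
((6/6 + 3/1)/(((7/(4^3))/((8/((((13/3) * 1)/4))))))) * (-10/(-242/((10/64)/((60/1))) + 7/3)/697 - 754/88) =-450072282273792/194501876569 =-2313.97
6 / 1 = 6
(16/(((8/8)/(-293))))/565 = -4688/565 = -8.30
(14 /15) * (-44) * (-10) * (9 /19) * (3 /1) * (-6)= -66528 /19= -3501.47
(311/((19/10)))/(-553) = -0.30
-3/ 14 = -0.21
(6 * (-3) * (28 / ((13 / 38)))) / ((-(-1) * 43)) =-19152 / 559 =-34.26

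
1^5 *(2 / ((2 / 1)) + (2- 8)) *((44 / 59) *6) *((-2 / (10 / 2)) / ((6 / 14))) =1232 / 59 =20.88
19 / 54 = 0.35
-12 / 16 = -3 / 4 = -0.75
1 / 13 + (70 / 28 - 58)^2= 160177 / 52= 3080.33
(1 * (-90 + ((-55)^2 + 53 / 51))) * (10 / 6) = 748690 / 153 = 4893.40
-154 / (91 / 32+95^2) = -4928 / 288891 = -0.02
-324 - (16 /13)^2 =-55012 /169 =-325.51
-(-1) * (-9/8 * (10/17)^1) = -45/68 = -0.66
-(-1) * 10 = 10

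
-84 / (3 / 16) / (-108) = 112 / 27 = 4.15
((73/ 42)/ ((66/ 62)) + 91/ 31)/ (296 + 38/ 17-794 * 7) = -3336743/ 3841847856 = -0.00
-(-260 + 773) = -513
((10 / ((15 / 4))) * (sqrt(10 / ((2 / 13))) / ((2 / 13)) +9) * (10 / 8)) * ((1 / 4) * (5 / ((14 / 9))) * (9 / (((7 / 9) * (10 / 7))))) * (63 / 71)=98415 / 568 +142155 * sqrt(65) / 1136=1182.15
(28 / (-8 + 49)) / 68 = 7 / 697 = 0.01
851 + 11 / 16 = 13627 / 16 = 851.69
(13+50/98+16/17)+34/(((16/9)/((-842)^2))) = 22589212285/1666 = 13558950.95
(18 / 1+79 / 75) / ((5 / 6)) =2858 / 125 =22.86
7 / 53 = 0.13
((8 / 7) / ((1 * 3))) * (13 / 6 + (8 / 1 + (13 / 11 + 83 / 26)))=49904 / 9009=5.54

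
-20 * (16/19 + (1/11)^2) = -39100/2299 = -17.01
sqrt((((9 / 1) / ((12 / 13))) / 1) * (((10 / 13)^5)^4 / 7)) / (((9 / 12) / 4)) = 80000000000 * sqrt(273) / 2895028328829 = 0.46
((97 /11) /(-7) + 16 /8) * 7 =57 /11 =5.18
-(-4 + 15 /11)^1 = 29 /11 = 2.64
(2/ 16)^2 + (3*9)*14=24193/ 64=378.02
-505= -505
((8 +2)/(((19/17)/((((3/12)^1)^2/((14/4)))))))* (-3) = -255/532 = -0.48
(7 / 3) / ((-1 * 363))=-7 / 1089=-0.01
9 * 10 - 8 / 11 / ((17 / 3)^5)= 90.00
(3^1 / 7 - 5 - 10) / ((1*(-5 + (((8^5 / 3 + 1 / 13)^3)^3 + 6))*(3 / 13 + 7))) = -138386903448257217 / 151971800902136857139699160307142136800640863532243994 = -0.00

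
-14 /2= -7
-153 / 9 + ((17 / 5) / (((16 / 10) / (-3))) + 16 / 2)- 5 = -163 / 8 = -20.38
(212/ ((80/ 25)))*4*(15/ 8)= 3975/ 8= 496.88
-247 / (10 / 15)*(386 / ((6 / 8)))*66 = -12585144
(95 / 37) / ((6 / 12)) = 190 / 37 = 5.14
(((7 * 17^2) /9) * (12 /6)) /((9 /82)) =331772 /81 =4095.95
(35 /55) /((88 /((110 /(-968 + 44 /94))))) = -1645 /2000856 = -0.00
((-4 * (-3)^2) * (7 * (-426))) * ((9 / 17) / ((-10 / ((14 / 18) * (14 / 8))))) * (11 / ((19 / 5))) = -7232841 / 323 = -22392.70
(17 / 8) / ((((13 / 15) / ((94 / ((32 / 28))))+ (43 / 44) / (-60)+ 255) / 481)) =59185126 / 14765187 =4.01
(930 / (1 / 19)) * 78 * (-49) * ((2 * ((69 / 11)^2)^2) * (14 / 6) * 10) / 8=-8929772385820650 / 14641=-609915469286.30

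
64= 64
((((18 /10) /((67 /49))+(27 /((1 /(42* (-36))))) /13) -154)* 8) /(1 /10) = -229455632 /871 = -263439.30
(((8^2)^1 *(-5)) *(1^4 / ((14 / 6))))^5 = -815372697600000 / 16807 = -48513875028.26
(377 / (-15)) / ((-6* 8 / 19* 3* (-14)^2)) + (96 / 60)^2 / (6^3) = 6767 / 235200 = 0.03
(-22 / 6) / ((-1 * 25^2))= 11 / 1875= 0.01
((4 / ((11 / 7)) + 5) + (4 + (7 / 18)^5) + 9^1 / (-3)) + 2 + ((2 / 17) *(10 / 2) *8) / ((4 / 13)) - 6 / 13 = 116615866009 / 4593539808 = 25.39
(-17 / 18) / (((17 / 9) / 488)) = -244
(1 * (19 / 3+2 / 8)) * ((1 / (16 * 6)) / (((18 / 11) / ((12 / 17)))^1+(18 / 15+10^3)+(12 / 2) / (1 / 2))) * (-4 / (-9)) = 4345 / 144772272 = 0.00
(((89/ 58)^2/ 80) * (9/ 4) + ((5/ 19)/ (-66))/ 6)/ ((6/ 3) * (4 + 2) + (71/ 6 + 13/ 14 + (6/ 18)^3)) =2787729189/ 1054501507840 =0.00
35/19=1.84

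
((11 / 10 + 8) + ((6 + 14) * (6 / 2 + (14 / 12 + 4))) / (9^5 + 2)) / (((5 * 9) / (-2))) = -0.40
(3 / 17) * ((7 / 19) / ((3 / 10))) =70 / 323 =0.22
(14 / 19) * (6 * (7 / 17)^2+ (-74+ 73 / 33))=-9449146 / 181203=-52.15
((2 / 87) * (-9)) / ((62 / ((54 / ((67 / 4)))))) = -648 / 60233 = -0.01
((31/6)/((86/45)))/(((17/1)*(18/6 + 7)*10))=93/58480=0.00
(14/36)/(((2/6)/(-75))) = -175/2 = -87.50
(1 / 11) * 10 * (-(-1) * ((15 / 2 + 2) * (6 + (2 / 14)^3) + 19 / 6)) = 619400 / 11319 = 54.72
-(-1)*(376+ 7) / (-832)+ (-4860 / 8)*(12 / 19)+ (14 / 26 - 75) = -557665 / 1216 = -458.61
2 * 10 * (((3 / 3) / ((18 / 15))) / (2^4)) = 25 / 24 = 1.04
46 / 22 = 23 / 11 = 2.09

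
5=5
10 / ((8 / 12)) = 15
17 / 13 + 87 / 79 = 2474 / 1027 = 2.41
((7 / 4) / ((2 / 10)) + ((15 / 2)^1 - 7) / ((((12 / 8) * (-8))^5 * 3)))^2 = 170659709015041 / 2229025112064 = 76.56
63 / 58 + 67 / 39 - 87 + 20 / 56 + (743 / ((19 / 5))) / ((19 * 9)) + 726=5515766138 / 8574111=643.30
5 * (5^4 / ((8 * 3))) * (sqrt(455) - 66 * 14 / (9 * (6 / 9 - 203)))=240625 / 3642 + 3125 * sqrt(455) / 24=2843.51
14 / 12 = 1.17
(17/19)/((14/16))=136/133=1.02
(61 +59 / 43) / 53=2682 / 2279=1.18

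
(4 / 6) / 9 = 2 / 27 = 0.07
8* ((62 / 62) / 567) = 0.01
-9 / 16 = -0.56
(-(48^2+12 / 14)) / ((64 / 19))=-153273 / 224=-684.25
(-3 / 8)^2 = 9 / 64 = 0.14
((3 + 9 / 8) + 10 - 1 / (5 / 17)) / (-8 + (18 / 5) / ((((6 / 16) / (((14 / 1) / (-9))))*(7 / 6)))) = -33 / 64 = -0.52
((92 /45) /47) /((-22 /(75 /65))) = -46 /20163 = -0.00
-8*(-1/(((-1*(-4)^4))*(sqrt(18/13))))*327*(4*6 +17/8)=-22781*sqrt(26)/512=-226.88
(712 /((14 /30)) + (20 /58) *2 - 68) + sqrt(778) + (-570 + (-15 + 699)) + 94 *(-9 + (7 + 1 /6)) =1427.96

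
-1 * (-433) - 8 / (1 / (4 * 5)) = 273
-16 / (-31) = 16 / 31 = 0.52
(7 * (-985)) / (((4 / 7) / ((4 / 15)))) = -3217.67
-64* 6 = -384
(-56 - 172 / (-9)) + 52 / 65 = -36.09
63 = 63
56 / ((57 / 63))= 1176 / 19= 61.89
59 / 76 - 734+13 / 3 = -728.89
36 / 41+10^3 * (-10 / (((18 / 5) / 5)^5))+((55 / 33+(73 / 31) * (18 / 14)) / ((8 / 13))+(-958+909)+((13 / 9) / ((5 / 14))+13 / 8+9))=-1086602250193963 / 21014358120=-51707.61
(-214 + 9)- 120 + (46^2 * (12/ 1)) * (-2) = -51109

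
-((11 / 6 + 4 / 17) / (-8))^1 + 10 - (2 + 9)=-605 / 816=-0.74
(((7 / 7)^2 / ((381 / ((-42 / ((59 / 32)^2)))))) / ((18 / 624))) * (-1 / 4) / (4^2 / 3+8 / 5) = 17920 / 442087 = 0.04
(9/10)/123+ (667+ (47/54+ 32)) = 3873823/5535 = 699.88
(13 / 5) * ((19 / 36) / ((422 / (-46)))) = -0.15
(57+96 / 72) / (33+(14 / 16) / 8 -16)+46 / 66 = 29677 / 7227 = 4.11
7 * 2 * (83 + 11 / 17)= 1171.06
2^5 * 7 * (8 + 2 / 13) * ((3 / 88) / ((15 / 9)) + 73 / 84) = 3484856 / 2145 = 1624.64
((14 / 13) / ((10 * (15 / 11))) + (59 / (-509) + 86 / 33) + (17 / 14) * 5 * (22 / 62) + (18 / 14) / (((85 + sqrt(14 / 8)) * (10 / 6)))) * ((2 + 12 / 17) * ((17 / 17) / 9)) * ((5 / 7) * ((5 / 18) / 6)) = 0.05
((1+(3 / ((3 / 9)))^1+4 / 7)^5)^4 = 24245681433252891172993765250748645376 / 79792266297612001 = 303860042561273994679.98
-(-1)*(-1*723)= -723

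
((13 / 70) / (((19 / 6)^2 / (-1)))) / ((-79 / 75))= 3510 / 199633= 0.02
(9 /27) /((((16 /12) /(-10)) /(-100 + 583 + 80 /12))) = -7345 /6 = -1224.17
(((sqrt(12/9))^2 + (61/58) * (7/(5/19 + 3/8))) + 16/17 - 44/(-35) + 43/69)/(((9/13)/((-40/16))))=-56.66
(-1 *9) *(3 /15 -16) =711 /5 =142.20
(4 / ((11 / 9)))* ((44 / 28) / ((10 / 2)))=36 / 35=1.03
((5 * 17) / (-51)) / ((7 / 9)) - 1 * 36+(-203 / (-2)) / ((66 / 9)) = -24.30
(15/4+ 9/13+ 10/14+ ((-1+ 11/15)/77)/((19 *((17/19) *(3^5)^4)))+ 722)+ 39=2727576167101462997/3560076609109020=766.16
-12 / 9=-4 / 3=-1.33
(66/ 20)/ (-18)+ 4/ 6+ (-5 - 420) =-25471/ 60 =-424.52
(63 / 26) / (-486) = -7 / 1404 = -0.00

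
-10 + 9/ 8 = -71/ 8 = -8.88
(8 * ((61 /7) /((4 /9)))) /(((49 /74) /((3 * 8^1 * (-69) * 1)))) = -134553312 /343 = -392283.71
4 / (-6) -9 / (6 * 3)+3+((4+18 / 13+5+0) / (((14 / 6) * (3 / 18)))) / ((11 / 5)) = 83911 / 6006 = 13.97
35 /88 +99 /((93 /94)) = 274061 /2728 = 100.46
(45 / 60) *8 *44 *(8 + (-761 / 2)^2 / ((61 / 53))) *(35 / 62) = 35453146575 / 1891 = 18748358.84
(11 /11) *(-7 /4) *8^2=-112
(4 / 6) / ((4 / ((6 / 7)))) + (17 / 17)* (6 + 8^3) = 3627 / 7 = 518.14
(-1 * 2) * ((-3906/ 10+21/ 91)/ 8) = 12687/ 130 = 97.59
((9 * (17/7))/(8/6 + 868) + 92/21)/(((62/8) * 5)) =241313/2122260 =0.11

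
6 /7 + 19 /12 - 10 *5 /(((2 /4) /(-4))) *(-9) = -302195 /84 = -3597.56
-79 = -79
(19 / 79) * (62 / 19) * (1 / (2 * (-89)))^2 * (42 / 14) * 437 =0.03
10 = 10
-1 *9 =-9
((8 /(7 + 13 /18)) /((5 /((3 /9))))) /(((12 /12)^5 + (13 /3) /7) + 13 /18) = 6048 /205025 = 0.03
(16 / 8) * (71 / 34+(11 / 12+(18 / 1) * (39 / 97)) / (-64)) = 2483261 / 633216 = 3.92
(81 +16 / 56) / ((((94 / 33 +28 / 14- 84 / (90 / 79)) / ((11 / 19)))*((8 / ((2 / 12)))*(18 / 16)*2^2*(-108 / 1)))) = 344245 / 11754808128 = 0.00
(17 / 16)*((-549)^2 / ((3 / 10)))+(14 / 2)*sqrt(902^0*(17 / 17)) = 1067468.88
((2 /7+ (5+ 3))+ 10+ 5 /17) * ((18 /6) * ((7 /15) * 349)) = 771639 /85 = 9078.11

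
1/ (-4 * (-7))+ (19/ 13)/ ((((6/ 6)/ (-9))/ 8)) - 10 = -41931/ 364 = -115.20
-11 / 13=-0.85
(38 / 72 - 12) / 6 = -413 / 216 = -1.91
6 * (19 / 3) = 38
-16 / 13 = -1.23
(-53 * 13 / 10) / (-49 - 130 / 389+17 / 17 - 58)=268021 / 413640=0.65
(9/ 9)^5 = 1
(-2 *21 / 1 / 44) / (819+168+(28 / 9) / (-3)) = -81 / 83666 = -0.00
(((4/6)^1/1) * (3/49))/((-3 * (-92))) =1/6762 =0.00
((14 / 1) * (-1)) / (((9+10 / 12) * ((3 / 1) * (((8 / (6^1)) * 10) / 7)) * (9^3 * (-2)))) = 49 / 286740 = 0.00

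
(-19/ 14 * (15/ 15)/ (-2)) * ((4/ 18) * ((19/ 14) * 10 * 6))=1805/ 147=12.28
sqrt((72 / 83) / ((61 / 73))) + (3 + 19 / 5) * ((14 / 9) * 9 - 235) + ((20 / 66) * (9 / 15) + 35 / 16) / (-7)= -9259333 / 6160 + 6 * sqrt(739198) / 5063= -1502.12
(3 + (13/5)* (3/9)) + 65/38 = 3179/570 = 5.58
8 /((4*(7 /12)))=3.43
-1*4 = -4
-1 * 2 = -2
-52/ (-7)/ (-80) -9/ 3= -433/ 140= -3.09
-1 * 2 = -2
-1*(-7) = 7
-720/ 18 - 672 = -712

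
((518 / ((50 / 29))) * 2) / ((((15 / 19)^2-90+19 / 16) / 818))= -5573.47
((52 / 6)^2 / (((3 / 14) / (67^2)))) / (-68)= -10620974 / 459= -23139.38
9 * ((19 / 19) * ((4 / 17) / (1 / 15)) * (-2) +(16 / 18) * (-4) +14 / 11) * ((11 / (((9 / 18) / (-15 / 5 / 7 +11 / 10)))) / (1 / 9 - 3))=475029 / 1105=429.89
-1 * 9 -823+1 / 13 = -10815 / 13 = -831.92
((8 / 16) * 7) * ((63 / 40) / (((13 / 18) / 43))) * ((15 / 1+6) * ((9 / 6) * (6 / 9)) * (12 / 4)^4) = 290304567 / 520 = 558278.01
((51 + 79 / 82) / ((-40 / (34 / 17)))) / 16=-4261 / 26240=-0.16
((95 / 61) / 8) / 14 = 0.01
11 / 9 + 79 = 722 / 9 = 80.22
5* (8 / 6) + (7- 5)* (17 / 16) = 8.79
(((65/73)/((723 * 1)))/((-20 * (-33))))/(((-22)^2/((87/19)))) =377/21355650096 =0.00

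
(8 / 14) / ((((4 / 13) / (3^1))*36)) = 13 / 84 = 0.15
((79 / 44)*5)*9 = 3555 / 44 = 80.80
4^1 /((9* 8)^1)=0.06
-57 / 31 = -1.84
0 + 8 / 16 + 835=1671 / 2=835.50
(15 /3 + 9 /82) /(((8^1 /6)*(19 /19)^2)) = 1257 /328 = 3.83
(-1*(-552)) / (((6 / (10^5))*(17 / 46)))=423200000 / 17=24894117.65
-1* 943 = -943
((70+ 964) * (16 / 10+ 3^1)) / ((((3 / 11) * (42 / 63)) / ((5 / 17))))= 130801 / 17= 7694.18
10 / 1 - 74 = -64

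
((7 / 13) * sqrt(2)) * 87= 66.25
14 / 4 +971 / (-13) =-1851 / 26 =-71.19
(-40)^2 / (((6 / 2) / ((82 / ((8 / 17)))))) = 92933.33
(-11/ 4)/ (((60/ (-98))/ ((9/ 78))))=539/ 1040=0.52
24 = 24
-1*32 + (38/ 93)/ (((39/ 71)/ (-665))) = -1910234/ 3627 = -526.67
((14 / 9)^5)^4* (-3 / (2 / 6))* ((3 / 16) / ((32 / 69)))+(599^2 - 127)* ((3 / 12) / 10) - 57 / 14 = -337857790305893967274091 / 21013248941579876940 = -16078.32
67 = 67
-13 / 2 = -6.50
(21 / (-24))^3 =-343 / 512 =-0.67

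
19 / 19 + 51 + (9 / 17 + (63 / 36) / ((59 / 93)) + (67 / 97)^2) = 2105067203 / 37748908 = 55.76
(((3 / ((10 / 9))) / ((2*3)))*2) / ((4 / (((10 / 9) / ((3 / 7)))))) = 7 / 12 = 0.58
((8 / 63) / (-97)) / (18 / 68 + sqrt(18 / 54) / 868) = -21956928 / 4439711243 + 286688 * sqrt(3) / 39957401187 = -0.00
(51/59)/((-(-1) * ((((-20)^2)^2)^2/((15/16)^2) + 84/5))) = 0.00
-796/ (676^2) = -199/ 114244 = -0.00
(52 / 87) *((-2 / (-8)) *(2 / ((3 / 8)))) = 208 / 261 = 0.80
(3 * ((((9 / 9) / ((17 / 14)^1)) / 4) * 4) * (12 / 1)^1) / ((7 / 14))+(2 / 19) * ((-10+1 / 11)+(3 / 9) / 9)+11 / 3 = 5940203 / 95931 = 61.92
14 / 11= 1.27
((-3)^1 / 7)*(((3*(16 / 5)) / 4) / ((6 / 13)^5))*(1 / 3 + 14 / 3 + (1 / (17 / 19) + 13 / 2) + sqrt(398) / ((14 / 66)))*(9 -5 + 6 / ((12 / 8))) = -4084223*sqrt(398) / 2205 -53094899 / 10710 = -41909.88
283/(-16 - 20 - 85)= -283/121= -2.34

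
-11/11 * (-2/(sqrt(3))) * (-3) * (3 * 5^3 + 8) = -766 * sqrt(3) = -1326.75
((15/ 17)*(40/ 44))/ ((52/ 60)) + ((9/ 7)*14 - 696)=-1645968/ 2431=-677.07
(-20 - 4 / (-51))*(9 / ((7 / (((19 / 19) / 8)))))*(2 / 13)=-0.49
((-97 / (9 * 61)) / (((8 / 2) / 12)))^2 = 9409 / 33489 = 0.28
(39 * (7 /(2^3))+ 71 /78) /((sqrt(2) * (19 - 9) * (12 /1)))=10931 * sqrt(2) /74880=0.21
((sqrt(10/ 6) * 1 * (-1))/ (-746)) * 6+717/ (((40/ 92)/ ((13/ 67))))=sqrt(15)/ 373+214383/ 670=319.99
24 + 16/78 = 944/39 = 24.21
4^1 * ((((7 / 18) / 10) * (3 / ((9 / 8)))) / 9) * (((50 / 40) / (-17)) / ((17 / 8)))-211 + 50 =-11306659 / 70227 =-161.00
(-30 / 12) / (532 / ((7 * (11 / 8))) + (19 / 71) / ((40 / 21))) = -78100 / 1731109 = -0.05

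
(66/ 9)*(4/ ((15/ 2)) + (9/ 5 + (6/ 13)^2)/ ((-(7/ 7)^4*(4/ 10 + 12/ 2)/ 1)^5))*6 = 498846097079/ 21265121280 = 23.46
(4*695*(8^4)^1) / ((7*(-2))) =-5693440 / 7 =-813348.57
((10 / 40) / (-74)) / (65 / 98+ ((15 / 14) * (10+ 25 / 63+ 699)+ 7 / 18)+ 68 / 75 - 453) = -11025 / 1008478216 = -0.00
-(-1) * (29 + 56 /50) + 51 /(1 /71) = 91278 /25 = 3651.12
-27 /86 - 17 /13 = -1813 /1118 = -1.62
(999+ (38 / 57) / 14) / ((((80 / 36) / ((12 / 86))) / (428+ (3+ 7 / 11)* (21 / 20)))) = 89689500 / 3311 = 27088.34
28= 28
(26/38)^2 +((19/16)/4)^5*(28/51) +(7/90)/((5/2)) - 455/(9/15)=-280900120245097921/370662388531200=-757.83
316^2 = 99856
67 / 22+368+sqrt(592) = 4*sqrt(37)+8163 / 22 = 395.38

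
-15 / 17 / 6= -5 / 34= -0.15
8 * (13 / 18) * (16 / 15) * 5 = 832 / 27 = 30.81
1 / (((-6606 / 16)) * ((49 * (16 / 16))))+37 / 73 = 5987755 / 11814831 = 0.51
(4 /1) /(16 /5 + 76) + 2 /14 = 134 /693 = 0.19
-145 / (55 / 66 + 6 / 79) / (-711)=290 / 1293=0.22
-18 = -18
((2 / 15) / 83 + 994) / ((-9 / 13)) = -1435.78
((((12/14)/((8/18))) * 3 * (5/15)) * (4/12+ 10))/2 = 279/28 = 9.96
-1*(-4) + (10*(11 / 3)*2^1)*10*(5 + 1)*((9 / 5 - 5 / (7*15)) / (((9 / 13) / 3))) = 33416.06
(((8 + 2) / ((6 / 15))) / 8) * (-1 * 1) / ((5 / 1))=-5 / 8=-0.62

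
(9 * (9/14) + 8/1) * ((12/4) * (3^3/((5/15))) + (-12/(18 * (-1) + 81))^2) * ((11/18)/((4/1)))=227541017/444528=511.87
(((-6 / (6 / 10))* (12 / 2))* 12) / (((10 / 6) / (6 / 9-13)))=5328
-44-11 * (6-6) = -44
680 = 680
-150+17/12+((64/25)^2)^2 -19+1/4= -145762102/1171875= -124.38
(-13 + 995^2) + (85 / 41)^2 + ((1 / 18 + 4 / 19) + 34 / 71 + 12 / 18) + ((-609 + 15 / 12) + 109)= 80780452910287 / 81636084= 989518.96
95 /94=1.01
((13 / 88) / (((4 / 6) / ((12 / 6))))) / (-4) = -39 / 352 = -0.11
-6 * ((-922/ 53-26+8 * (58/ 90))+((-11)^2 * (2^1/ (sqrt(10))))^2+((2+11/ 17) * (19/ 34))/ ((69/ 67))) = -36903441343/ 1056873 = -34917.57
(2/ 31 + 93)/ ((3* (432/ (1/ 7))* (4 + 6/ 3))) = 2885/ 1687392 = 0.00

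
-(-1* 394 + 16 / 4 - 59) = 449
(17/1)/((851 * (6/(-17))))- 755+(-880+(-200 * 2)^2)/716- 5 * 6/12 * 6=-500695031/913974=-547.82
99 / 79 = 1.25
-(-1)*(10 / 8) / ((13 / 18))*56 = 1260 / 13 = 96.92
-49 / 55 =-0.89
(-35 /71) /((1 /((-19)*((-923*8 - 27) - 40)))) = -4954915 /71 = -69787.54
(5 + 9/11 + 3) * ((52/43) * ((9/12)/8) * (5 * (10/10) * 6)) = 56745/1892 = 29.99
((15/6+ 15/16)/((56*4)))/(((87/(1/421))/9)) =165/43757056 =0.00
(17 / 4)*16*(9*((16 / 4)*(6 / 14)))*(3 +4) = 7344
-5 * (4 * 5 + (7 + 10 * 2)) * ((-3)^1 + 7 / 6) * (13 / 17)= 33605 / 102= 329.46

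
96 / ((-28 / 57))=-1368 / 7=-195.43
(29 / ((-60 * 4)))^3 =-24389 / 13824000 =-0.00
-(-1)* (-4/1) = -4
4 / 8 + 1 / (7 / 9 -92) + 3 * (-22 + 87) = 320993 / 1642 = 195.49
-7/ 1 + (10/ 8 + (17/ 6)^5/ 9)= 1017449/ 69984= 14.54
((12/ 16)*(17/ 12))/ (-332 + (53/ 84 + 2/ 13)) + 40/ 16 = 3612229/ 1446748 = 2.50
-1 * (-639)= 639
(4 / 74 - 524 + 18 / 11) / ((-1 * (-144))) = -5905 / 1628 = -3.63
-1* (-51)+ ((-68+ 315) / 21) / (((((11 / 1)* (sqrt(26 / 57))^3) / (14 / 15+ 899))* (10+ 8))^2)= 24220542699721 / 9275666400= 2611.19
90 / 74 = 45 / 37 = 1.22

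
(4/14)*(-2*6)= -24/7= -3.43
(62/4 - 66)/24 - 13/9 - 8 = -1663/144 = -11.55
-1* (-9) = 9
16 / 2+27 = 35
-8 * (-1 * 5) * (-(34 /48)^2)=-1445 /72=-20.07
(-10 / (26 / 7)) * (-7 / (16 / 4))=245 / 52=4.71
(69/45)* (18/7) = 138/35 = 3.94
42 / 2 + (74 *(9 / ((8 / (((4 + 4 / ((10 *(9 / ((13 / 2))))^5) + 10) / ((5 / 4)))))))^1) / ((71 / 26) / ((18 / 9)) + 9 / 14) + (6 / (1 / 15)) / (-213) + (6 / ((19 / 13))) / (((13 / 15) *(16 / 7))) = 185320328821464607 / 380583927000000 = 486.94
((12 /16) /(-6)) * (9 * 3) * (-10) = 135 /4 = 33.75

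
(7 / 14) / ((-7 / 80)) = -40 / 7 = -5.71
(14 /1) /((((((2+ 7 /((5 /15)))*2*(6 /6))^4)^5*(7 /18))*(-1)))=-9 /449879954249373802279441583570944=-0.00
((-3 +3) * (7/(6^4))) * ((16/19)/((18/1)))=0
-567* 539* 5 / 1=-1528065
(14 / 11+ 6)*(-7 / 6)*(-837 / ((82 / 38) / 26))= 38591280 / 451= 85568.25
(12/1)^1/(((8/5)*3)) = 5/2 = 2.50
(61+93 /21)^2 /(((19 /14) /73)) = 230267.25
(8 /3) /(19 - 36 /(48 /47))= -32 /195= -0.16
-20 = -20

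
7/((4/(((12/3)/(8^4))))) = 7/4096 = 0.00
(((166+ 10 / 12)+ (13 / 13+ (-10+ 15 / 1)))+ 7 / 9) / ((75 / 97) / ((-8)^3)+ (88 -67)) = 77600000 / 9385821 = 8.27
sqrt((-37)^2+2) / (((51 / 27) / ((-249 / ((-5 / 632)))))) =1416312*sqrt(1371) / 85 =616962.46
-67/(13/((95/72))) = -6365/936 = -6.80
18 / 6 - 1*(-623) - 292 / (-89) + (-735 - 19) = -11100 / 89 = -124.72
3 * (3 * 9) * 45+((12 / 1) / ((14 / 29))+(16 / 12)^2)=231313 / 63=3671.63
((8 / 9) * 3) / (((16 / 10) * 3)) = 5 / 9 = 0.56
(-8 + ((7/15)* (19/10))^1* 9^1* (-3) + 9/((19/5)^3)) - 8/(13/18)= -42.85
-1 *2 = -2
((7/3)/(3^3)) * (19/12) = 133/972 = 0.14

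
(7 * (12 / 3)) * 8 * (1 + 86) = 19488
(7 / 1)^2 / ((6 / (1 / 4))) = 49 / 24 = 2.04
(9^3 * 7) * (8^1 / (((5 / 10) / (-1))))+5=-81643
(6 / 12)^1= 1 / 2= 0.50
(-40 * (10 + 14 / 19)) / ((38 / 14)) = -57120 / 361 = -158.23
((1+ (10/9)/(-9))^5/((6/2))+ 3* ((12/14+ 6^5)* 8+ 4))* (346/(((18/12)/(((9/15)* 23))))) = 43506285039185518924/73222472421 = 594165747.22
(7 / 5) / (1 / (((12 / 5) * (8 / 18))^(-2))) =315 / 256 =1.23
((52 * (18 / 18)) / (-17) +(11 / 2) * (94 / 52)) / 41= 6085 / 36244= 0.17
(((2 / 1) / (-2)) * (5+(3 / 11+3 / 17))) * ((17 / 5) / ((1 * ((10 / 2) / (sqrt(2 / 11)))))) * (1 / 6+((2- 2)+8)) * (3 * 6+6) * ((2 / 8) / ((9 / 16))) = -798896 * sqrt(22) / 27225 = -137.64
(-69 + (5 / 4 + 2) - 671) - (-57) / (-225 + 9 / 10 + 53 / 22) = -35945311 / 48772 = -737.01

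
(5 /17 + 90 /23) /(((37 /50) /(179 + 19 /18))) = 133286125 /130203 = 1023.68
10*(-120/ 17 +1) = -1030/ 17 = -60.59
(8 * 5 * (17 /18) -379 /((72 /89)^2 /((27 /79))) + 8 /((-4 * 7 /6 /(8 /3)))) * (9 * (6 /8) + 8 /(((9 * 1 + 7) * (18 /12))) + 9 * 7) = -44123979167 /3822336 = -11543.72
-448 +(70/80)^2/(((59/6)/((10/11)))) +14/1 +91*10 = 4943519/10384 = 476.07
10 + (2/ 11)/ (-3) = 328/ 33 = 9.94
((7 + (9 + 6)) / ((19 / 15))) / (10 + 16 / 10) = 825 / 551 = 1.50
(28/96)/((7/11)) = 11/24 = 0.46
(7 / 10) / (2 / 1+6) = 7 / 80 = 0.09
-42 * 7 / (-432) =49 / 72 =0.68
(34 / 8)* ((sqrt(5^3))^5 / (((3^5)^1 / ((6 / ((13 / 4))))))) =5640.60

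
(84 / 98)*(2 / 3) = 4 / 7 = 0.57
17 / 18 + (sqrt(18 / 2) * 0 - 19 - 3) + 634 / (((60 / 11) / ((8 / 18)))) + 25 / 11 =32.88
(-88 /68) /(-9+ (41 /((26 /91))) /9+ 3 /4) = -792 /4709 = -0.17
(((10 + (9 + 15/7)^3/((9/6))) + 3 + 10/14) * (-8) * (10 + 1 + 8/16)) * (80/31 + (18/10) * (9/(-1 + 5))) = -30358320816/53165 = -571020.80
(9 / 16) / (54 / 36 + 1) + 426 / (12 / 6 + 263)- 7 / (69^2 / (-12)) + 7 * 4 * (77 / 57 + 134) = 16158692123 / 4261624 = 3791.67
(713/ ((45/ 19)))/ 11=27.37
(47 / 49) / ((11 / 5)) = 0.44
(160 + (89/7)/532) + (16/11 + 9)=6983479/40964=170.48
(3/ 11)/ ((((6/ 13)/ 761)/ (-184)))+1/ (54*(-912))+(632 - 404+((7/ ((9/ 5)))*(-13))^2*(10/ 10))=-43315265515/ 541728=-79957.59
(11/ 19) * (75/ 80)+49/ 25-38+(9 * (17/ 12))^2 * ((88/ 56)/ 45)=-29.82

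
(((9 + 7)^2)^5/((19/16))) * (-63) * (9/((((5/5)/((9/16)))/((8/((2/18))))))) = -403978164230946816/19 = -21262008643734042.95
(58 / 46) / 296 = 29 / 6808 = 0.00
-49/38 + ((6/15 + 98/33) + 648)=4076003/6270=650.08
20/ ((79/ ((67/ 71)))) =1340/ 5609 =0.24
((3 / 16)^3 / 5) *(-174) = -2349 / 10240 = -0.23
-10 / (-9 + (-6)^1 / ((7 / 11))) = 70 / 129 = 0.54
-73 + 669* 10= 6617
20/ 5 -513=-509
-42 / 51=-14 / 17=-0.82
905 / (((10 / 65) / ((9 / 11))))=105885 / 22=4812.95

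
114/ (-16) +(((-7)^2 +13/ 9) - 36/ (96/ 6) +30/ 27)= 3037/ 72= 42.18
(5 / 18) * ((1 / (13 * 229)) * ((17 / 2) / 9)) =85 / 964548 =0.00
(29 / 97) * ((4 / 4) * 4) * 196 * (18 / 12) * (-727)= -24793608 / 97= -255604.21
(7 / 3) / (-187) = -7 / 561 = -0.01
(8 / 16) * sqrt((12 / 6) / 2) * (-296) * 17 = -2516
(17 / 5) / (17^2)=1 / 85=0.01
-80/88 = -10/11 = -0.91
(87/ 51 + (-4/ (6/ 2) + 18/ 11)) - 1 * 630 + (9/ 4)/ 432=-7515735/ 11968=-627.99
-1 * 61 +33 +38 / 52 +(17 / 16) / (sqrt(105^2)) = -595339 / 21840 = -27.26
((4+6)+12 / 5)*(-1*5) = -62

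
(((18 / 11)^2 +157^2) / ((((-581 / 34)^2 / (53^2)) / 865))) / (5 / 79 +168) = 38934598612322060 / 31899852061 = 1220525.99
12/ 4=3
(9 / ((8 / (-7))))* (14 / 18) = -49 / 8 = -6.12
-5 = -5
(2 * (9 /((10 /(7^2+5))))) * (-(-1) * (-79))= -38394 /5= -7678.80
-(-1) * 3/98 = 3/98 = 0.03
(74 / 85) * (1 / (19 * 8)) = 37 / 6460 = 0.01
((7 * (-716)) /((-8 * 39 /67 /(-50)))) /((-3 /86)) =180494650 /117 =1542689.32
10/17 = 0.59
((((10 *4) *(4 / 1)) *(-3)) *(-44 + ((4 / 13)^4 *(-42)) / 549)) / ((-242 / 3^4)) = -1490249378880 / 210808741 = -7069.20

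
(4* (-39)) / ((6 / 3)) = -78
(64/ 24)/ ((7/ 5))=1.90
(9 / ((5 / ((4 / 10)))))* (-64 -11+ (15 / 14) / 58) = -109593 / 2030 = -53.99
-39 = -39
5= 5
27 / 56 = 0.48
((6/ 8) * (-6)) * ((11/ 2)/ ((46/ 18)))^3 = -8732691/ 194672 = -44.86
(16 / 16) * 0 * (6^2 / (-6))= 0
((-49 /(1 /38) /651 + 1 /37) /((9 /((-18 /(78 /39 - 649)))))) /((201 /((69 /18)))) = -224227 /1342475181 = -0.00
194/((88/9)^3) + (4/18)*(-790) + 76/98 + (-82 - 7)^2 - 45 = 1157251735601/150264576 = 7701.43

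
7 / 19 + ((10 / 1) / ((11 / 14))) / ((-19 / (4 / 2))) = -203 / 209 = -0.97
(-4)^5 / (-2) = 512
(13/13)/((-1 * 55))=-1/55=-0.02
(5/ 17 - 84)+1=-1406/ 17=-82.71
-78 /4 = -39 /2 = -19.50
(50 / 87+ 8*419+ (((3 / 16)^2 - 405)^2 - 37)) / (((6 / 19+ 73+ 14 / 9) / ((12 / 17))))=163125795393837 / 103413825536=1577.41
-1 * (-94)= 94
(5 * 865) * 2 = 8650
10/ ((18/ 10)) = 50/ 9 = 5.56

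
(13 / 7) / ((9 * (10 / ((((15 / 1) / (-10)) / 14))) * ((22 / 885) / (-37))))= 28379 / 8624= 3.29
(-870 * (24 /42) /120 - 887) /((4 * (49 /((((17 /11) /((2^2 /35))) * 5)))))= -1325575 /4312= -307.42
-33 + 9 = -24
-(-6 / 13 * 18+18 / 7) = 522 / 91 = 5.74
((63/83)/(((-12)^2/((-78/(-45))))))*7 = 0.06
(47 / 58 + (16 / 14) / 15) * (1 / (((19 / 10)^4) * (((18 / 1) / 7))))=2699500 / 102041343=0.03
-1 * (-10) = 10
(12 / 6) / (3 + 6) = 2 / 9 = 0.22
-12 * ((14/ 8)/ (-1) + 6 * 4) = -267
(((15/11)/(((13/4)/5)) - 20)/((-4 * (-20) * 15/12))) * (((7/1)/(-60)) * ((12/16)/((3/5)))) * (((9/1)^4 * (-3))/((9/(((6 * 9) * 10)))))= -4408992/143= -30832.11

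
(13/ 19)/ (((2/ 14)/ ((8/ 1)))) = 728/ 19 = 38.32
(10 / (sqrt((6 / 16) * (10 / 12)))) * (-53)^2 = 22472 * sqrt(5) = 50248.92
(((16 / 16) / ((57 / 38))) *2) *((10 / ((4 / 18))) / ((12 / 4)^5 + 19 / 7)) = 21 / 86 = 0.24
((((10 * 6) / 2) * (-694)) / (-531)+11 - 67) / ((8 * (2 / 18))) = -2229 / 118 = -18.89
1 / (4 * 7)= 1 / 28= 0.04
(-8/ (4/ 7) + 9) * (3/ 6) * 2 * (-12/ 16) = 15/ 4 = 3.75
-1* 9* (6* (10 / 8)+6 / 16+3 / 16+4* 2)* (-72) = 20817 / 2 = 10408.50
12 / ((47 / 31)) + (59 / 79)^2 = 2485259 / 293327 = 8.47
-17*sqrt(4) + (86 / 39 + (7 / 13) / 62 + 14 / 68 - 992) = -21037646 / 20553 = -1023.58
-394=-394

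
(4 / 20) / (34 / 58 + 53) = 29 / 7770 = 0.00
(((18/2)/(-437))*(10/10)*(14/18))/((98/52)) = -26/3059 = -0.01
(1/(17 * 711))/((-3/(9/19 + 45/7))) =-2/10507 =-0.00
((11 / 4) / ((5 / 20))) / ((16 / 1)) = 11 / 16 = 0.69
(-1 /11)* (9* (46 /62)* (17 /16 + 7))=-26703 /5456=-4.89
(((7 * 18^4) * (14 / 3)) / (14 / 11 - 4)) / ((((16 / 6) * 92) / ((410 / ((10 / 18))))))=-434974617 / 115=-3782387.97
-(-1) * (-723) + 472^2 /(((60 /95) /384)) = 135451949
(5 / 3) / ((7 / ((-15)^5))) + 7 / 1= -1265576 / 7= -180796.57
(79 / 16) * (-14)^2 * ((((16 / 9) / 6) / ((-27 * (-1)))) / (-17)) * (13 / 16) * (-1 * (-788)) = -9913631 / 24786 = -399.97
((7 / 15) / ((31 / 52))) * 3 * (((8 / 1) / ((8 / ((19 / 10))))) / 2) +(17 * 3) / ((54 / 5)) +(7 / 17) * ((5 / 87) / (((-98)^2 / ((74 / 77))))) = 631480899628 / 90818845425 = 6.95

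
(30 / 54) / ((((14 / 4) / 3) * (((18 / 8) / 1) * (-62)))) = -20 / 5859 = -0.00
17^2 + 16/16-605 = -315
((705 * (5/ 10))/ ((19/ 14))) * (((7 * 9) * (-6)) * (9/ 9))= -1865430/ 19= -98180.53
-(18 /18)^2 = -1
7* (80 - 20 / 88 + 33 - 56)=8743 / 22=397.41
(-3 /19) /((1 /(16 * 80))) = -3840 /19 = -202.11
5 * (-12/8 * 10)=-75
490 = 490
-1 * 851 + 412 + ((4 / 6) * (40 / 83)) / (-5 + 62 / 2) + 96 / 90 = -7087751 / 16185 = -437.92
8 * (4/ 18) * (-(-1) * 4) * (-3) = -21.33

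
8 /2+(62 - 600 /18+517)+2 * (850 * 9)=47549 /3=15849.67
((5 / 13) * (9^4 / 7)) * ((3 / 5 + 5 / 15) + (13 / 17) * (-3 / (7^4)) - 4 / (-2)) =3926458881 / 3714347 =1057.11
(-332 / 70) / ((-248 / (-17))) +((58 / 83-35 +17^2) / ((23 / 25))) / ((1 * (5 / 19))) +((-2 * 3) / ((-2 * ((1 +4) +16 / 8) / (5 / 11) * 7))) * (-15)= 670659981377 / 637949620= 1051.27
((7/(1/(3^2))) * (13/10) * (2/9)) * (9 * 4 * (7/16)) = 5733/20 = 286.65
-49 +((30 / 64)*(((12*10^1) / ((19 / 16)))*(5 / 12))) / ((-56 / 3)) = -53261 / 1064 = -50.06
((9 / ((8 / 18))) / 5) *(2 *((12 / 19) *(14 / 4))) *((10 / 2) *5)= 8505 / 19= 447.63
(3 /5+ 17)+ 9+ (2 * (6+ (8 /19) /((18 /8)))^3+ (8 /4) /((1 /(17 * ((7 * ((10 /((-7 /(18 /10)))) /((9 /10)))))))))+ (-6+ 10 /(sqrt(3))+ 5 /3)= -4601156122 /25001055+ 10 * sqrt(3) /3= -178.26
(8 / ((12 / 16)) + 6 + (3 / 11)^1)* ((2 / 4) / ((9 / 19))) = 10621 / 594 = 17.88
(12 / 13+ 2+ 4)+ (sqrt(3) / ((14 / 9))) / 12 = 3*sqrt(3) / 56+ 90 / 13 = 7.02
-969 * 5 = -4845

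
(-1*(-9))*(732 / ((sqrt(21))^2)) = 2196 / 7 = 313.71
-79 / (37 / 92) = -7268 / 37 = -196.43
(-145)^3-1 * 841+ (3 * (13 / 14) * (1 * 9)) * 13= -42687961 / 14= -3049140.07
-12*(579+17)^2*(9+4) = -55413696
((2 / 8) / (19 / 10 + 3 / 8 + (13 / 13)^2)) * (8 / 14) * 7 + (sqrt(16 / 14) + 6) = 2 * sqrt(14) / 7 + 826 / 131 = 7.37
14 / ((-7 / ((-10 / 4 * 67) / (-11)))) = -335 / 11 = -30.45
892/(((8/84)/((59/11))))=50235.82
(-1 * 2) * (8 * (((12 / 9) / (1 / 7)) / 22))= -224 / 33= -6.79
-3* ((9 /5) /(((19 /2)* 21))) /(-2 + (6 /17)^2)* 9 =0.13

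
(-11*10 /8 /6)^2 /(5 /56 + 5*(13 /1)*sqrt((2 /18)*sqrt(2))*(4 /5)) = -112224112000*sqrt(2) /143812116560447-23821875 /1150496932483576 + 578077500*2^(1 /4) /143812116560447 + 65359322828800*2^(3 /4) /431436349681341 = 0.25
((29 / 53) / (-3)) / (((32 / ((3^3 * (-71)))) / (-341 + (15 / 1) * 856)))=231618969 / 1696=136567.79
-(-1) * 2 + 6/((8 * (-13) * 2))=205/104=1.97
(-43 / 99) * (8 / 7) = -344 / 693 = -0.50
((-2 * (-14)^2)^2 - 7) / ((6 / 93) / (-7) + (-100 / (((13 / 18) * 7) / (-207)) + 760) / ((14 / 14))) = 61923771 / 1956362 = 31.65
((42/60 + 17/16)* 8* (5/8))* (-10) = -705/8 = -88.12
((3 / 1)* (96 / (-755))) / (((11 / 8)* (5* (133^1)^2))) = -2304 / 734535725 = -0.00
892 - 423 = 469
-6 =-6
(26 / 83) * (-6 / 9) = -52 / 249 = -0.21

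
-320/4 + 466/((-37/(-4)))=-1096/37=-29.62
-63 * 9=-567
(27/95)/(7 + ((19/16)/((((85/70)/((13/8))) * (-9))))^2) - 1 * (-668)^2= -28579023682391792/64046367455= -446223.96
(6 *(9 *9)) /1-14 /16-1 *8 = 3817 /8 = 477.12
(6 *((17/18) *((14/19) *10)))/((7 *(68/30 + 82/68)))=57800/33649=1.72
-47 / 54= -0.87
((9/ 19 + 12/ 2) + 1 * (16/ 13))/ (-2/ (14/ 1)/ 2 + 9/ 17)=452914/ 26923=16.82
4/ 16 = 1/ 4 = 0.25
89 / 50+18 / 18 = 139 / 50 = 2.78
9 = 9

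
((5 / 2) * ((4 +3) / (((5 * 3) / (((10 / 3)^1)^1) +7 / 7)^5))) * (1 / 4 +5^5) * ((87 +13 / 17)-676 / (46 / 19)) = -131011980120 / 62970941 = -2080.51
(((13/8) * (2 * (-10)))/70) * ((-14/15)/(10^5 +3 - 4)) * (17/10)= 221/29999700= 0.00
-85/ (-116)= 85/ 116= 0.73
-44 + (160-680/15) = 212/3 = 70.67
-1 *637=-637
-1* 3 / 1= -3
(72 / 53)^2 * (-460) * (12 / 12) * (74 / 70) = -17646336 / 19663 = -897.44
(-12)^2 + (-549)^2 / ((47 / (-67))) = -20187099 / 47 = -429512.74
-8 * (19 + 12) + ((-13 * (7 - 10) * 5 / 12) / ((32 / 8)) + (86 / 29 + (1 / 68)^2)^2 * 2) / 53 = -117981291857583 / 476516036224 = -247.59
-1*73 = -73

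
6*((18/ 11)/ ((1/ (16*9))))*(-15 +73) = 902016/ 11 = 82001.45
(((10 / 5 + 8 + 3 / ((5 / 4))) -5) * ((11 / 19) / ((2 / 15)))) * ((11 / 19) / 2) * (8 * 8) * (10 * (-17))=-36532320 / 361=-101197.56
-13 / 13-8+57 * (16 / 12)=67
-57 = -57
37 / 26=1.42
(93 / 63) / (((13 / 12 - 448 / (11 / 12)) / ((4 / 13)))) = -5456 / 5857579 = -0.00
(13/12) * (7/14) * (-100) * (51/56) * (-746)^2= -768687725/28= -27453133.04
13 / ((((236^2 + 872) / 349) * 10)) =4537 / 565680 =0.01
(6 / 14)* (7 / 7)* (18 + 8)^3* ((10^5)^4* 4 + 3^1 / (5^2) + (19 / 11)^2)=63800880000000000000495010464 / 21175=3013028571428571428594806.00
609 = 609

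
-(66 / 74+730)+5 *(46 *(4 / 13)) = -317519 / 481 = -660.12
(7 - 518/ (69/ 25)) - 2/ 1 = -12605/ 69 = -182.68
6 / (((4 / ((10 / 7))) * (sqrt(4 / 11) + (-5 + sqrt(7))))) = -1.22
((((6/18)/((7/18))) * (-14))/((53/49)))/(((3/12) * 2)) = -22.19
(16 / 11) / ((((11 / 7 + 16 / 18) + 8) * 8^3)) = 63 / 231968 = 0.00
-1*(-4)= 4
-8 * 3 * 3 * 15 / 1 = -1080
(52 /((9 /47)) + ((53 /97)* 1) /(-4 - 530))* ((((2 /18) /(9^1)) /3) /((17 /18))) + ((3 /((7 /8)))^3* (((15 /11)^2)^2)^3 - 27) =62974378638538404709764272 /38390456632225493310669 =1640.37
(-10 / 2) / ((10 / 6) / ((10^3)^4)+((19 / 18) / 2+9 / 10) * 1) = -9000000000000 / 2570000000003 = -3.50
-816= -816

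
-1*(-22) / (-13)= -22 / 13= -1.69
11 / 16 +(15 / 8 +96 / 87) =1701 / 464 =3.67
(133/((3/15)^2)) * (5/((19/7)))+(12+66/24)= 6139.75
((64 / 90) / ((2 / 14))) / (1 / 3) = 224 / 15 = 14.93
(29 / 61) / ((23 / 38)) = 1102 / 1403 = 0.79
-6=-6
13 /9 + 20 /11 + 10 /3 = 653 /99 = 6.60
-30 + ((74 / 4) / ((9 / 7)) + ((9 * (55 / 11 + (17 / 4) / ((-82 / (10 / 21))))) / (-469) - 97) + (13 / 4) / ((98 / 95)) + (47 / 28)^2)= -295556273 / 2768976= -106.74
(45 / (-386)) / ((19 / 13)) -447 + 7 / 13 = -42574141 / 95342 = -446.54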